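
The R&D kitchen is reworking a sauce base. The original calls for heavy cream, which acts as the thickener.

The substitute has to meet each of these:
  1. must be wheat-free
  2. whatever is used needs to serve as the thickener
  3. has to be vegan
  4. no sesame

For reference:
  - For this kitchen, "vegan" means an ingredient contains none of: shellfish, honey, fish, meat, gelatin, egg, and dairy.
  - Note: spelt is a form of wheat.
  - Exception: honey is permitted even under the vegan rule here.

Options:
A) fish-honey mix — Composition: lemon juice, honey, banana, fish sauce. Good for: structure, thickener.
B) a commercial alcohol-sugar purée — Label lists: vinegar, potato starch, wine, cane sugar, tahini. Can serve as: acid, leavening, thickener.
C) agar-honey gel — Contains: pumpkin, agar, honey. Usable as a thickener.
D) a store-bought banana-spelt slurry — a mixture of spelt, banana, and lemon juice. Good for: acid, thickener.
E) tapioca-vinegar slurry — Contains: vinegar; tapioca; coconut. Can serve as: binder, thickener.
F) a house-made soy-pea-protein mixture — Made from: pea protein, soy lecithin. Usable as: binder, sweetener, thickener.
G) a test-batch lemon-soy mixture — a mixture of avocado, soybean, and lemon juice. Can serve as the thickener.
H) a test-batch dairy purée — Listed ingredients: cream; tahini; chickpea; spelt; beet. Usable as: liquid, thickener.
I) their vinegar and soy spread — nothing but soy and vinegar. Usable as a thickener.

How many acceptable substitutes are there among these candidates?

5

A: has fish sauce, so not vegan — out
B: has tahini, so not sesame-free — out
C: honey is permitted under the vegan carve-out; nothing else excluded — OK
D: has spelt, so not wheat-free — out
E: works as a thickener, vegan, wheat-free — valid
F: only soy lecithin and pea protein; none excluded — OK
G: works as a thickener, vegan, no sesame — OK
H: has cream, so not vegan; has tahini, so not sesame-free (and 1 more) — out
I: wheat-free, no sesame — valid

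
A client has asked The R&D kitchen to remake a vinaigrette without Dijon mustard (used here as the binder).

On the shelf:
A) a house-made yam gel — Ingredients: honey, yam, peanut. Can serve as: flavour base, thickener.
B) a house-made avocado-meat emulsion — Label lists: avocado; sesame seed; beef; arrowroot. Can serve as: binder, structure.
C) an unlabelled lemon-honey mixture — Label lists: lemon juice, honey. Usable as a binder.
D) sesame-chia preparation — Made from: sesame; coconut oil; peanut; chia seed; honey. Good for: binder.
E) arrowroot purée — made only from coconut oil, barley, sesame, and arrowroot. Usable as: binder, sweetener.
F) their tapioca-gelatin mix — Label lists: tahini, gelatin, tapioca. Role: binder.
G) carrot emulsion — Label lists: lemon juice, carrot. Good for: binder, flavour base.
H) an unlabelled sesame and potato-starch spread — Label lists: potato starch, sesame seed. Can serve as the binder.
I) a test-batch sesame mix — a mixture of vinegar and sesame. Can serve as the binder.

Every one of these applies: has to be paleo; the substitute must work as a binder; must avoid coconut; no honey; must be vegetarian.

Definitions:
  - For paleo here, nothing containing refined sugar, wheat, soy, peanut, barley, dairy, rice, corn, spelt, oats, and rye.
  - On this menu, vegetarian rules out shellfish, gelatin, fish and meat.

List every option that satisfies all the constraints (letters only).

G, H, I

A: not usable as a binder; has peanut, so not paleo (and 1 more) — reject
B: has beef, so not vegetarian — out
C: has honey, so not honey-free — no
D: has peanut, so not paleo; has honey, so not honey-free (and 1 more) — out
E: has barley, so not paleo; has coconut oil, so not coconut-free — out
F: has gelatin, so not vegetarian — reject
G: only lemon juice and carrot; none excluded — valid
H: only sesame seed and potato starch; none excluded — valid
I: works as a binder, no coconut, vegetarian — keep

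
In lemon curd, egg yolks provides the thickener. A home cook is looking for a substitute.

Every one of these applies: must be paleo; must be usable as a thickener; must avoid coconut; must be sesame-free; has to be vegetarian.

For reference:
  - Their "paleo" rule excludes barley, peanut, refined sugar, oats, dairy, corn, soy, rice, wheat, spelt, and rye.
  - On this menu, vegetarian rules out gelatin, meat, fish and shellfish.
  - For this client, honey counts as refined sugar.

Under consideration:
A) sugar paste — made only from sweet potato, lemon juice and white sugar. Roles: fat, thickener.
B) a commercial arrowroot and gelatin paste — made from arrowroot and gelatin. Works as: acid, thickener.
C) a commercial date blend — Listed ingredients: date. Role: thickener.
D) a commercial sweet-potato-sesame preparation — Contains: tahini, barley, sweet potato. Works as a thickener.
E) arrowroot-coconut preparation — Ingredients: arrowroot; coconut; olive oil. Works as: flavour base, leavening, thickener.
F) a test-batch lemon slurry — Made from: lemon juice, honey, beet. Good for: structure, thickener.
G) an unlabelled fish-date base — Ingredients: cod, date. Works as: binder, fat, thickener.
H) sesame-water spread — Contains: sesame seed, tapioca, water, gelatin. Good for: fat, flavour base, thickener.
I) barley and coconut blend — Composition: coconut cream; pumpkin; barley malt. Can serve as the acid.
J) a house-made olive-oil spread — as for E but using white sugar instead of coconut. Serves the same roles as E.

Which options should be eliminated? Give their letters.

A: has white sugar, so not paleo — out
B: has gelatin, so not vegetarian — out
C: every rule checks out — valid
D: has barley, so not paleo; has tahini, so not sesame-free — out
E: has coconut, so not coconut-free — no
F: has honey, so not paleo — reject
G: has cod, so not vegetarian — no
H: has gelatin, so not vegetarian; has sesame seed, so not sesame-free — reject
I: not usable as a thickener; has barley malt, so not paleo (and 1 more) — reject
J: has white sugar, so not paleo — out

A, B, D, E, F, G, H, I, J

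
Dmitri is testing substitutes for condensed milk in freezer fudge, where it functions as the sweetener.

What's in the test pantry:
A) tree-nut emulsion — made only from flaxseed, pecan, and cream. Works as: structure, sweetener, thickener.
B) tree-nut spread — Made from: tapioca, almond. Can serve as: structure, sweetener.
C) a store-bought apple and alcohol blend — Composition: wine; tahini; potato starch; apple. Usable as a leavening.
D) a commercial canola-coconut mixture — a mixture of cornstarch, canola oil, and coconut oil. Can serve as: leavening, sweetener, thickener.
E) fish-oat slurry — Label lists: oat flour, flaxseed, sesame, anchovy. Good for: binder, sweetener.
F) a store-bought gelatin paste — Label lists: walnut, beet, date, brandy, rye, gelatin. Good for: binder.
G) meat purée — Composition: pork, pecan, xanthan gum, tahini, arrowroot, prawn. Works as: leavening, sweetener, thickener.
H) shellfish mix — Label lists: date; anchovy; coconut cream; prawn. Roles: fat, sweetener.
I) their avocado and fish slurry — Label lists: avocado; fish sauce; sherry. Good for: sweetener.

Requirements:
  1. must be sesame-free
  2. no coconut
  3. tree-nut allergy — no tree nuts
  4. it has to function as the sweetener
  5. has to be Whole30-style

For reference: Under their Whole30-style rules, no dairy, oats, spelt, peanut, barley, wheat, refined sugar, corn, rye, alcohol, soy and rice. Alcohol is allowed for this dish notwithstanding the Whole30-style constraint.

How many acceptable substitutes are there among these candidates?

1

A: has cream, so not Whole30-style; has pecan, so not tree-nut-free — reject
B: has almond, so not tree-nut-free — no
C: not usable as a sweetener; has tahini, so not sesame-free — reject
D: has cornstarch, so not Whole30-style; has coconut oil, so not coconut-free — out
E: has oat flour, so not Whole30-style; has sesame, so not sesame-free — reject
F: not usable as a sweetener; has rye, so not Whole30-style (and 1 more) — no
G: has pecan, so not tree-nut-free; has tahini, so not sesame-free — no
H: has coconut cream, so not coconut-free — out
I: alcohol is permitted under the Whole30-style carve-out; nothing else excluded — valid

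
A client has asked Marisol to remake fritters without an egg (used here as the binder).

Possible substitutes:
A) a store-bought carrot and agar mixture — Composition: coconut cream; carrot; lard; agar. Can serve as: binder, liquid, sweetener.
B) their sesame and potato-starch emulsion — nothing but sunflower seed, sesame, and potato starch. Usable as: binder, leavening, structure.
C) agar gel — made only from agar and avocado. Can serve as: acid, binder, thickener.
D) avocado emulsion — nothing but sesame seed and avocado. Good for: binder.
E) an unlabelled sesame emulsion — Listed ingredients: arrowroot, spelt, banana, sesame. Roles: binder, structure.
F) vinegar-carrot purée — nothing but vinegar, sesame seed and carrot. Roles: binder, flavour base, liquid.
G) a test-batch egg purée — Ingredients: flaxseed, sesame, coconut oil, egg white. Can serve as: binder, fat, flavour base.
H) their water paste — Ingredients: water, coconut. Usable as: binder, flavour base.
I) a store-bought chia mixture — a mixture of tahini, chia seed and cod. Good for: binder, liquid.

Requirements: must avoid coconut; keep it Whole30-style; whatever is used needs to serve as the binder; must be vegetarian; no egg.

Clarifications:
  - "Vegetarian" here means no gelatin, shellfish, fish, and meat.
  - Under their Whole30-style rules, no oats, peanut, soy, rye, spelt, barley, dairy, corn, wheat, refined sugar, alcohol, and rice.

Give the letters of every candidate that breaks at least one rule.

A: has lard, so not vegetarian; has coconut cream, so not coconut-free — no
B: only sesame, sunflower seed and potato starch; none excluded — keep
C: every rule checks out — valid
D: no coconut, Whole30-style — OK
E: has spelt, so not Whole30-style — out
F: no egg, vegetarian — valid
G: has egg white, so not egg-free; has coconut oil, so not coconut-free — out
H: has coconut, so not coconut-free — out
I: has cod, so not vegetarian — no

A, E, G, H, I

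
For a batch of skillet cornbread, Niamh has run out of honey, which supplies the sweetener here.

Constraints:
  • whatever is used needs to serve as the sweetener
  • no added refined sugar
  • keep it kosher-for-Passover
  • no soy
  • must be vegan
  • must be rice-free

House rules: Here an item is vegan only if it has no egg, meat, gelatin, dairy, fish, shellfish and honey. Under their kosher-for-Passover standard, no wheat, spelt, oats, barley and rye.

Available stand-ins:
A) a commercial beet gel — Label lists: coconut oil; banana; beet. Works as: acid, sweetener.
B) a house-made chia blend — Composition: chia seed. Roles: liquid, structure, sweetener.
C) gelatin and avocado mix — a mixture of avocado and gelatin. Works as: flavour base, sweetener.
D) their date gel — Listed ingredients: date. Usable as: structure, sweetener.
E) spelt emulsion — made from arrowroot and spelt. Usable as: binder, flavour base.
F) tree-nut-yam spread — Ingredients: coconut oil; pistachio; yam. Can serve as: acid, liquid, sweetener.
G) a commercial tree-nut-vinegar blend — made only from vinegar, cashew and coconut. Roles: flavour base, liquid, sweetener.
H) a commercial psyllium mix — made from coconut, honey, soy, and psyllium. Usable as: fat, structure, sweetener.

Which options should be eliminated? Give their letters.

A: every rule checks out — OK
B: only chia seed; none excluded — OK
C: has gelatin, so not vegan — reject
D: only date; none excluded — keep
E: not usable as a sweetener; has spelt, so not kosher-for-Passover — no
F: kosher-for-Passover, no refined sugar — OK
G: only coconut, cashew, and vinegar; none excluded — valid
H: has honey, so not vegan; has soy, so not soy-free — reject

C, E, H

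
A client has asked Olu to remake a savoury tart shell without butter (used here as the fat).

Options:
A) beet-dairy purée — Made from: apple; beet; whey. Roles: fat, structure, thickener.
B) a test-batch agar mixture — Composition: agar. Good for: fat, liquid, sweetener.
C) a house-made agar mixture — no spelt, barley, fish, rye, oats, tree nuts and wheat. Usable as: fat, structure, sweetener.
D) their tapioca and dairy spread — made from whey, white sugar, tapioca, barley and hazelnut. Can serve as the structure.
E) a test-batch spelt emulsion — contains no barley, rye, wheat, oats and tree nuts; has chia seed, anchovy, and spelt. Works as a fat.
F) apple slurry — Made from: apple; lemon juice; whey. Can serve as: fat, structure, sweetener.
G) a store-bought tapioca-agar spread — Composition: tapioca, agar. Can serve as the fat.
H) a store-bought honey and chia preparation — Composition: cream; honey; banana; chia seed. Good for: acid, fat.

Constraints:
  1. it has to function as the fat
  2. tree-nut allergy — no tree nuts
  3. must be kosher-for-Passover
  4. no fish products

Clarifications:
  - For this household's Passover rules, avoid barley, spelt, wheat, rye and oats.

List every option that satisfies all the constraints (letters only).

A: only whey, apple and beet; none excluded — OK
B: only agar; none excluded — keep
C: no tree nuts, no fish — OK
D: not usable as a fat; has barley, so not kosher-for-Passover (and 1 more) — reject
E: has spelt, so not kosher-for-Passover; has anchovy, so not fish-free — out
F: works as a fat, no tree nuts, kosher-for-Passover — OK
G: kosher-for-Passover, no tree nuts — valid
H: no fish, no tree nuts — valid

A, B, C, F, G, H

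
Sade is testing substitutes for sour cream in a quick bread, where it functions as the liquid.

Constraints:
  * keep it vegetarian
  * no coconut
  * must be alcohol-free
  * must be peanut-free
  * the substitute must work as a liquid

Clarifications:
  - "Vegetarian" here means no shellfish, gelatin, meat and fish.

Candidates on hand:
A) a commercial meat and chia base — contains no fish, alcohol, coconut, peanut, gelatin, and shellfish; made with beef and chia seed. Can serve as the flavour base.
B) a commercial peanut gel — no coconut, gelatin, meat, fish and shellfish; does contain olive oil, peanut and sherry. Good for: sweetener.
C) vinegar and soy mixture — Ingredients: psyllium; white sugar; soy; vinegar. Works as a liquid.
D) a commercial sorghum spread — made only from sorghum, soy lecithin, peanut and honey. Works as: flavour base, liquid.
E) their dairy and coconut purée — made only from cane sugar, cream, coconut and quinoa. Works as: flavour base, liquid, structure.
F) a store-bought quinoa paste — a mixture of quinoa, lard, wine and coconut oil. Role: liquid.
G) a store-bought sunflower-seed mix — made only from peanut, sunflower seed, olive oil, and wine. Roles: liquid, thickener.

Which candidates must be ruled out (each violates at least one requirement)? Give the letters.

A: not usable as a liquid; has beef, so not vegetarian — reject
B: not usable as a liquid; has sherry, so not alcohol-free (and 1 more) — no
C: soy and white sugar etc. — none of it excluded — keep
D: has peanut, so not peanut-free — reject
E: has coconut, so not coconut-free — no
F: has lard, so not vegetarian; has wine, so not alcohol-free (and 1 more) — no
G: has wine, so not alcohol-free; has peanut, so not peanut-free — out

A, B, D, E, F, G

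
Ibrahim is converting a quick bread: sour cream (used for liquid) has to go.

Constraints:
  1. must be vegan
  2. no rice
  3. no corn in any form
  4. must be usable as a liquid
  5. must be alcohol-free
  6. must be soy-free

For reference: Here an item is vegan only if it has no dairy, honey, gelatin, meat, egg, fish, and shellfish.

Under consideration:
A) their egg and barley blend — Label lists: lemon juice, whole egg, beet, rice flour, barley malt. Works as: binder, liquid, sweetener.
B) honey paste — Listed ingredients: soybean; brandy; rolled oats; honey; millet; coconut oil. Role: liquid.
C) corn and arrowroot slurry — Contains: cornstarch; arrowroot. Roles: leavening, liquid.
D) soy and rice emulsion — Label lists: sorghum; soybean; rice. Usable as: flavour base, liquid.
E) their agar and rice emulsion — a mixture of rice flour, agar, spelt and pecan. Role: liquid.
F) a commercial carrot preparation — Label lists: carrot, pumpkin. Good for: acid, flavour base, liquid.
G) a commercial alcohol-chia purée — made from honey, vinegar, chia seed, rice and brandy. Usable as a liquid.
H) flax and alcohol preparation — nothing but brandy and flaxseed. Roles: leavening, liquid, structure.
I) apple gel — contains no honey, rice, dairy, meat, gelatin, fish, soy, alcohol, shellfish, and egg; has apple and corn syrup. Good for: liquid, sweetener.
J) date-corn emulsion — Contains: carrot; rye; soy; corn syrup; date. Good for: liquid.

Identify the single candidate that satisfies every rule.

F

A: has whole egg, so not vegan; has rice flour, so not rice-free — out
B: has honey, so not vegan; has brandy, so not alcohol-free (and 1 more) — out
C: has cornstarch, so not corn-free — reject
D: has soybean, so not soy-free; has rice, so not rice-free — no
E: has rice flour, so not rice-free — reject
F: nothing on the exclusion list — valid
G: has honey, so not vegan; has brandy, so not alcohol-free (and 1 more) — reject
H: has brandy, so not alcohol-free — reject
I: has corn syrup, so not corn-free — reject
J: has corn syrup, so not corn-free; has soy, so not soy-free — reject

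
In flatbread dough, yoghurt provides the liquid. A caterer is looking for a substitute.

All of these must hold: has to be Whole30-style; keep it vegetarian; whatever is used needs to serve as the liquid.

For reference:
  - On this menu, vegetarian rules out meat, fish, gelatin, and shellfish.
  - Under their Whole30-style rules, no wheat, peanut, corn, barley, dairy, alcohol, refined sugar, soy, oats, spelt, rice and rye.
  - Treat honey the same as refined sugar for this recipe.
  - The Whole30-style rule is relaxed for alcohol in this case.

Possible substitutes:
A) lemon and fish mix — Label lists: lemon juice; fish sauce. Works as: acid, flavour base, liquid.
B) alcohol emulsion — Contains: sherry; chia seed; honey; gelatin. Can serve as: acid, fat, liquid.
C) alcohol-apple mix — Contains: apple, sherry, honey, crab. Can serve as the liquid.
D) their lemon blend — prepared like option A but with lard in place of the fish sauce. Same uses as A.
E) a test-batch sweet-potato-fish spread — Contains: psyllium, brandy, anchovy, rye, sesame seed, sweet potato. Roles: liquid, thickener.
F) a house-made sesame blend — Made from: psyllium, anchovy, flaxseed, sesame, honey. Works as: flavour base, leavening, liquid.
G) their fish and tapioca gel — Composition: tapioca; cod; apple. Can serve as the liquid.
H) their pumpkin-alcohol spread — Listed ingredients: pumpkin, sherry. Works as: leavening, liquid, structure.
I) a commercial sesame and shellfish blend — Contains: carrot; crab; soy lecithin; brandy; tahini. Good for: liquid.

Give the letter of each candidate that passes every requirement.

H

A: has fish sauce, so not vegetarian — out
B: has gelatin, so not vegetarian; has honey, so not Whole30-style — reject
C: has crab, so not vegetarian; has honey, so not Whole30-style — out
D: has lard, so not vegetarian — out
E: has anchovy, so not vegetarian; has rye, so not Whole30-style — reject
F: has anchovy, so not vegetarian; has honey, so not Whole30-style — no
G: has cod, so not vegetarian — reject
H: alcohol is permitted under the Whole30-style carve-out; nothing else excluded — OK
I: has crab, so not vegetarian; has soy lecithin, so not Whole30-style — out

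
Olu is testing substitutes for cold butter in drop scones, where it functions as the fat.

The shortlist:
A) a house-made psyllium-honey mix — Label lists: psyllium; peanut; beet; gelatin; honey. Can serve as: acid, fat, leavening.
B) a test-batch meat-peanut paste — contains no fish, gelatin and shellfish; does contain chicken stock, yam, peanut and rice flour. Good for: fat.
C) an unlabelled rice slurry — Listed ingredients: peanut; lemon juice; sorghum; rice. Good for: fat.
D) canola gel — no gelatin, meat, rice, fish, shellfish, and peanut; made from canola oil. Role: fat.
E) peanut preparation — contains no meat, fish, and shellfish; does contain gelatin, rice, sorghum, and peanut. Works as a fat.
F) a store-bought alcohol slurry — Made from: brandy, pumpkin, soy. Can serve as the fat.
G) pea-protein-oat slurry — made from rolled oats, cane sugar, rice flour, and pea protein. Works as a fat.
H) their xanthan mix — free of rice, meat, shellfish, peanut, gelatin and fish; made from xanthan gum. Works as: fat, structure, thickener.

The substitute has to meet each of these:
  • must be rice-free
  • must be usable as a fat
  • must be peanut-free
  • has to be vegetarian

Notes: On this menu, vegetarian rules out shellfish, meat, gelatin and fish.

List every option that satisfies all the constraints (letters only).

D, F, H

A: has gelatin, so not vegetarian; has peanut, so not peanut-free — out
B: has chicken stock, so not vegetarian; has rice flour, so not rice-free (and 1 more) — out
C: has rice, so not rice-free; has peanut, so not peanut-free — out
D: works as a fat, no peanut, no rice — OK
E: has gelatin, so not vegetarian; has rice, so not rice-free (and 1 more) — reject
F: only brandy, soy and pumpkin; none excluded — valid
G: has rice flour, so not rice-free — no
H: works as a fat, no rice, vegetarian — valid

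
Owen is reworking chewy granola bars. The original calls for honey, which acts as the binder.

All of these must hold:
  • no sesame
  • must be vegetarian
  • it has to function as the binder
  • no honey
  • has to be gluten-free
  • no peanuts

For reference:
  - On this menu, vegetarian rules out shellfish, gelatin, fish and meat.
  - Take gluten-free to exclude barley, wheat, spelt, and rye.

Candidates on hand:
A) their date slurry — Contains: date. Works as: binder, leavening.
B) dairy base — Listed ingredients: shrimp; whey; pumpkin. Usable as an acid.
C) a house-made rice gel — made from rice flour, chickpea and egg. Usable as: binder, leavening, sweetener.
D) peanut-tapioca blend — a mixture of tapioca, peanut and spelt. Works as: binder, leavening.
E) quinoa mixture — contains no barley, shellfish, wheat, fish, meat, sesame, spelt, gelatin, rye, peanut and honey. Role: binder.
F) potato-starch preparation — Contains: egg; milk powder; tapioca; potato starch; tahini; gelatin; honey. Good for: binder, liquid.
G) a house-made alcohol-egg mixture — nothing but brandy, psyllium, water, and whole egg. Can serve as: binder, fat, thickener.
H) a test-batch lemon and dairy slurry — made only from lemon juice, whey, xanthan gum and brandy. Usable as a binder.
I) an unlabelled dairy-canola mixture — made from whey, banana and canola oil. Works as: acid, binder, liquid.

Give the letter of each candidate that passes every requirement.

A, C, E, G, H, I

A: only date; none excluded — OK
B: not usable as a binder; has shrimp, so not vegetarian — out
C: only egg, rice flour, and chickpea; none excluded — OK
D: has spelt, so not gluten-free; has peanut, so not peanut-free — reject
E: gluten-free, no peanut — keep
F: has gelatin, so not vegetarian; has honey, so not honey-free (and 1 more) — reject
G: vegetarian, no sesame — valid
H: every rule checks out — OK
I: every rule checks out — valid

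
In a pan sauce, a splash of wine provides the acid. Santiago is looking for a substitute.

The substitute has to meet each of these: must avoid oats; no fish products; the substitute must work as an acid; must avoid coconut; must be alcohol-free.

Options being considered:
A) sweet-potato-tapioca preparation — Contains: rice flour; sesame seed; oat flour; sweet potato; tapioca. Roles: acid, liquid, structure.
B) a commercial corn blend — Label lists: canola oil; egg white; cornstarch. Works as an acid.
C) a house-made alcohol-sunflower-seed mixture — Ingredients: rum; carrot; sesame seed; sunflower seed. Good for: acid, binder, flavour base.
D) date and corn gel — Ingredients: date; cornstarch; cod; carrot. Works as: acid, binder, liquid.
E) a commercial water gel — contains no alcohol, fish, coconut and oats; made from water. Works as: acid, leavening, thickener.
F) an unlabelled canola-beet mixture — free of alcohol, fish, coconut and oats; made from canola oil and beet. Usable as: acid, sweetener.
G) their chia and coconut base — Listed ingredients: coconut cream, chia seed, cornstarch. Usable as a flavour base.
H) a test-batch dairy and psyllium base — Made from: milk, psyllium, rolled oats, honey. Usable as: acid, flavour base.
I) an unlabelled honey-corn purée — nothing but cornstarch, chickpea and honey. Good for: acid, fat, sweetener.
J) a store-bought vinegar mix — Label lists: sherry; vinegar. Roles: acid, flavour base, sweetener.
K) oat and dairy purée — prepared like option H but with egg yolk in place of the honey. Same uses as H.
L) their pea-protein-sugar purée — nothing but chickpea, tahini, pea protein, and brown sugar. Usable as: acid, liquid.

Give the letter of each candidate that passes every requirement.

A: has oat flour, so not oat-free — reject
B: only cornstarch, egg white and canola oil; none excluded — keep
C: has rum, so not alcohol-free — no
D: has cod, so not fish-free — reject
E: no fish, no coconut — keep
F: no coconut, no oats — keep
G: not usable as an acid; has coconut cream, so not coconut-free — reject
H: has rolled oats, so not oat-free — out
I: no fish, no alcohol — valid
J: has sherry, so not alcohol-free — no
K: has rolled oats, so not oat-free — out
L: every rule checks out — OK

B, E, F, I, L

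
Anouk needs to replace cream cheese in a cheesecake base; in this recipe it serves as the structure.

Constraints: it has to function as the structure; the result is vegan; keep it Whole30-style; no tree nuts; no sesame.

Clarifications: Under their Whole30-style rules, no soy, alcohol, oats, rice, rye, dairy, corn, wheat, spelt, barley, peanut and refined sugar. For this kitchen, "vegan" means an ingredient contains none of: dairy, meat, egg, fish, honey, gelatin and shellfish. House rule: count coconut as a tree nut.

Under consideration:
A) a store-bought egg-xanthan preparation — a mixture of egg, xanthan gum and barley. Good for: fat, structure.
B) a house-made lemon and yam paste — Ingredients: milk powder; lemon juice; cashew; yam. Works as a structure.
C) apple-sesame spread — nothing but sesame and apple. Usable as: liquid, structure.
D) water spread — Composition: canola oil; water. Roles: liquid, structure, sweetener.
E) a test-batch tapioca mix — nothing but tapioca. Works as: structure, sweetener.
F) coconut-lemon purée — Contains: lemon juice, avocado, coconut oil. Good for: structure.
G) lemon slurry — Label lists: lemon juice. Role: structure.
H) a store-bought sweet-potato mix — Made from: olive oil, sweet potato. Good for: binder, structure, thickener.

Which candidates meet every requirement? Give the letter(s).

D, E, G, H

A: has barley, so not Whole30-style; has egg, so not vegan — no
B: has milk powder, so not Whole30-style; has milk powder, so not vegan (and 1 more) — out
C: has sesame, so not sesame-free — reject
D: only canola oil and water; none excluded — valid
E: only tapioca; none excluded — OK
F: has coconut oil, so not tree-nut-free — no
G: tree-nut-free, Whole30-style — valid
H: tree-nut-free, vegan — OK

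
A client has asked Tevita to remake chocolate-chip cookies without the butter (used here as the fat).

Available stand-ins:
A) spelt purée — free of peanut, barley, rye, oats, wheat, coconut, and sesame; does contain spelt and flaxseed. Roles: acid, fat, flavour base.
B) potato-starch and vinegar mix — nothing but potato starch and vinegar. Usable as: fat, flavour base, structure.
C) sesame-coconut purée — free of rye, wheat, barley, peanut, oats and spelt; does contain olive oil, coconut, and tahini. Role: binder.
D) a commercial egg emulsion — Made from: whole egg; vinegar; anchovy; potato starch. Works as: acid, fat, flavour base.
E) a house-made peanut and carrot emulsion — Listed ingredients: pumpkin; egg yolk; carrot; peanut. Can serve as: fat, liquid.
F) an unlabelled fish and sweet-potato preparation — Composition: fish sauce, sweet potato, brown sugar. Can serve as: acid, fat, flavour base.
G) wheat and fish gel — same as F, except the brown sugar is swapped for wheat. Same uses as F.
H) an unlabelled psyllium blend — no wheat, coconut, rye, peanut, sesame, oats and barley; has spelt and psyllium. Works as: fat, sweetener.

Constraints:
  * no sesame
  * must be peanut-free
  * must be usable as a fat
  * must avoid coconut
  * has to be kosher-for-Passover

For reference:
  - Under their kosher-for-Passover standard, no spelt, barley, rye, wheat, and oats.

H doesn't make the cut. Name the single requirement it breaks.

kosher-for-Passover

usable as a fat: satisfied
kosher-for-Passover: has spelt — fails
sesame-free: satisfied
peanut-free: satisfied
coconut-free: satisfied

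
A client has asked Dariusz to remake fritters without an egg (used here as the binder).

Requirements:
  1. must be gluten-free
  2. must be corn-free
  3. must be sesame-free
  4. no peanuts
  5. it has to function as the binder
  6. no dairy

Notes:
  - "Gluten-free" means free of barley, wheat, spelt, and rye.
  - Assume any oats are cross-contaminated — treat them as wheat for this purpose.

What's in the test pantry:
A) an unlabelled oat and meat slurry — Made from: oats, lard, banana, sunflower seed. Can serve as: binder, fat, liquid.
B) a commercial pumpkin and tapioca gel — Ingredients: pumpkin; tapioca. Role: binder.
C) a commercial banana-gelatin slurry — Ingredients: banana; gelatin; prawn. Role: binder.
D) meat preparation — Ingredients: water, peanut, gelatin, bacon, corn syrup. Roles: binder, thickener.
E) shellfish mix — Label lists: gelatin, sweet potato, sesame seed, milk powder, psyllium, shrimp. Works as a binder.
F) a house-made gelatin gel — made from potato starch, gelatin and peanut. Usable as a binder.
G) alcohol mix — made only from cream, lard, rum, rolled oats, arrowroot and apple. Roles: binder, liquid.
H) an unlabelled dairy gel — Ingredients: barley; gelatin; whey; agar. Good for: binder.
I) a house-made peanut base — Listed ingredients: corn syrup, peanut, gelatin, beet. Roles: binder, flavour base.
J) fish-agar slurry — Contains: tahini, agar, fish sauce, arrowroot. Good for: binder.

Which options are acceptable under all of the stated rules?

B, C

A: has oats, so not gluten-free — out
B: only pumpkin and tapioca; none excluded — keep
C: all constraints satisfied — OK
D: has corn syrup, so not corn-free; has peanut, so not peanut-free — out
E: has sesame seed, so not sesame-free; has milk powder, so not dairy-free — out
F: has peanut, so not peanut-free — out
G: has rolled oats, so not gluten-free; has cream, so not dairy-free — out
H: has barley, so not gluten-free; has whey, so not dairy-free — reject
I: has corn syrup, so not corn-free; has peanut, so not peanut-free — no
J: has tahini, so not sesame-free — reject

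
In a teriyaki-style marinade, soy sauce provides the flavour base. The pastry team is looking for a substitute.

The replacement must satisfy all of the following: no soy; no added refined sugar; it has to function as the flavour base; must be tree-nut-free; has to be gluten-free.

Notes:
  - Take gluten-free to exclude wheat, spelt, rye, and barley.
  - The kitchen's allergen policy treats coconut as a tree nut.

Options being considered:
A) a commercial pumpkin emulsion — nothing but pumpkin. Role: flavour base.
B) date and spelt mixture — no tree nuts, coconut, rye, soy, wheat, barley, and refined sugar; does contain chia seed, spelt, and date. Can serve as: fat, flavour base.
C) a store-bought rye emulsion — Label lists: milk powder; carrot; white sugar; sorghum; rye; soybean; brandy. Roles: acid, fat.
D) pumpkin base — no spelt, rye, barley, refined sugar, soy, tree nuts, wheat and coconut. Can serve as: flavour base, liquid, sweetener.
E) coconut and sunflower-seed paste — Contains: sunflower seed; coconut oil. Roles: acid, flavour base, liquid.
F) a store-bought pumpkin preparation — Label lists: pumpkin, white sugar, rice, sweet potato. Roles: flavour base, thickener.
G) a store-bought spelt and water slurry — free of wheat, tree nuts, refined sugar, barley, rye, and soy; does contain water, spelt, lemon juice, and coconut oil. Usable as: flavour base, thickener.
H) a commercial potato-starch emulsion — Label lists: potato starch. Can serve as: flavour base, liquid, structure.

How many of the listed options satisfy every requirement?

A: gluten-free, no refined sugar — valid
B: has spelt, so not gluten-free — no
C: not usable as a flavour base; has rye, so not gluten-free (and 2 more) — no
D: gluten-free, no soy — OK
E: has coconut oil, so not tree-nut-free — no
F: has white sugar, so not no-added-sugar — out
G: has spelt, so not gluten-free; has coconut oil, so not tree-nut-free — out
H: works as a flavour base, no refined sugar, gluten-free — keep

3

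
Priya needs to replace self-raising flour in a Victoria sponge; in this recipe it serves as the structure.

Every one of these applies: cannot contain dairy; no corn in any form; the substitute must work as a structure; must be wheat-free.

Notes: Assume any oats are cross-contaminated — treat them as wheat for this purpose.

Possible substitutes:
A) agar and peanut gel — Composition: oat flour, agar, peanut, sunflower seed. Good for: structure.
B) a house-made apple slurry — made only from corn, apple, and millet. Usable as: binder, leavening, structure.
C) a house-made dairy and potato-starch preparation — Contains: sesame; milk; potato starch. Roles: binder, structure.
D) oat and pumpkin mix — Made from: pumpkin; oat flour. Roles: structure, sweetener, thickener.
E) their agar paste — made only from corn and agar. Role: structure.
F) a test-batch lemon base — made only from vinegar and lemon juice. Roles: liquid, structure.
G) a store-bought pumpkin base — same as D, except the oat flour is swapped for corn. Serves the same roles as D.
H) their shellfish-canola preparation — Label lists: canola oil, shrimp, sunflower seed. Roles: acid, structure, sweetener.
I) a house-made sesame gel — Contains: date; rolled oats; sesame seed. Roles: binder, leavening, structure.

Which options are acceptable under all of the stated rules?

A: has oat flour, so not wheat-free — reject
B: has corn, so not corn-free — out
C: has milk, so not dairy-free — reject
D: has oat flour, so not wheat-free — out
E: has corn, so not corn-free — reject
F: only vinegar and lemon juice; none excluded — OK
G: has corn, so not corn-free — no
H: no dairy, no corn — valid
I: has rolled oats, so not wheat-free — out

F, H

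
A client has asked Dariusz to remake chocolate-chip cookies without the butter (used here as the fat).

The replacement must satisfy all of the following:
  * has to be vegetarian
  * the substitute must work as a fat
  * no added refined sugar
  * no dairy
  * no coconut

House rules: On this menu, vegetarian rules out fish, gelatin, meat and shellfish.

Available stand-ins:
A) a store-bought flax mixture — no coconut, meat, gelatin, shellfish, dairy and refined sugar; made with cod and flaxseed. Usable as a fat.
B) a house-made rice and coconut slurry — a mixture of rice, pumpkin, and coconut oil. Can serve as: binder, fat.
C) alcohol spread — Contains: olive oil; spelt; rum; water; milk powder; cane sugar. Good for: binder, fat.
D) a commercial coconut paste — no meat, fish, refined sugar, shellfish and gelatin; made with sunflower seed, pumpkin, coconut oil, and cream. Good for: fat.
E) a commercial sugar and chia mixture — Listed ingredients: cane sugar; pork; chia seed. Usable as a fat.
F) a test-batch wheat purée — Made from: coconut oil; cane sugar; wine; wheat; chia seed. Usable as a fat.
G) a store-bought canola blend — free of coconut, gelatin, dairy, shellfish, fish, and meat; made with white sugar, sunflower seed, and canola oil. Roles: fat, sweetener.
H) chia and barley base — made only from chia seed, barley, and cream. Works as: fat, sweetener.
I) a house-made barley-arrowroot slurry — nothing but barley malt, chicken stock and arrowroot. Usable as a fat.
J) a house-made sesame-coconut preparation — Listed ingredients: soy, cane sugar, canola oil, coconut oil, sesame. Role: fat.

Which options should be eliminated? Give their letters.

A: has cod, so not vegetarian — out
B: has coconut oil, so not coconut-free — no
C: has cane sugar, so not no-added-sugar; has milk powder, so not dairy-free — reject
D: has coconut oil, so not coconut-free; has cream, so not dairy-free — no
E: has pork, so not vegetarian; has cane sugar, so not no-added-sugar — no
F: has coconut oil, so not coconut-free; has cane sugar, so not no-added-sugar — no
G: has white sugar, so not no-added-sugar — out
H: has cream, so not dairy-free — no
I: has chicken stock, so not vegetarian — reject
J: has coconut oil, so not coconut-free; has cane sugar, so not no-added-sugar — no

A, B, C, D, E, F, G, H, I, J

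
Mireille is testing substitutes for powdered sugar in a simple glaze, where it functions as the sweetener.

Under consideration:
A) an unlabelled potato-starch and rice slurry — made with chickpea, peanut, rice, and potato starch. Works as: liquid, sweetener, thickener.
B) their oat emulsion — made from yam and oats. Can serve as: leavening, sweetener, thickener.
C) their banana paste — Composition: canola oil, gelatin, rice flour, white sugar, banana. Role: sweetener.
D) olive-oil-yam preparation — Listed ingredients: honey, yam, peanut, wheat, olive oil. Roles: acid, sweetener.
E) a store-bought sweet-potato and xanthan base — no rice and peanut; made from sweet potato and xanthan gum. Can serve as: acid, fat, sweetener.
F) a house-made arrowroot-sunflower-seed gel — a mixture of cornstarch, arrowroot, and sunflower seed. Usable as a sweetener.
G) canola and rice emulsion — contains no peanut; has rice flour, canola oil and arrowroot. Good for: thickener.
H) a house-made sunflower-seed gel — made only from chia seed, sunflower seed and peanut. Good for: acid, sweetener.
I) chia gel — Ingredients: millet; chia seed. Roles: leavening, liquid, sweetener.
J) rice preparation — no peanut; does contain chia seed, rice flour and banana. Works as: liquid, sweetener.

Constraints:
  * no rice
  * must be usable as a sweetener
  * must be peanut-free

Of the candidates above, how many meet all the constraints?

4

A: has peanut, so not peanut-free; has rice, so not rice-free — out
B: works as a sweetener, no peanut, no rice — keep
C: has rice flour, so not rice-free — out
D: has peanut, so not peanut-free — out
E: no peanut, no rice — keep
F: no peanut, no rice — OK
G: not usable as a sweetener; has rice flour, so not rice-free — no
H: has peanut, so not peanut-free — out
I: only millet and chia seed; none excluded — valid
J: has rice flour, so not rice-free — out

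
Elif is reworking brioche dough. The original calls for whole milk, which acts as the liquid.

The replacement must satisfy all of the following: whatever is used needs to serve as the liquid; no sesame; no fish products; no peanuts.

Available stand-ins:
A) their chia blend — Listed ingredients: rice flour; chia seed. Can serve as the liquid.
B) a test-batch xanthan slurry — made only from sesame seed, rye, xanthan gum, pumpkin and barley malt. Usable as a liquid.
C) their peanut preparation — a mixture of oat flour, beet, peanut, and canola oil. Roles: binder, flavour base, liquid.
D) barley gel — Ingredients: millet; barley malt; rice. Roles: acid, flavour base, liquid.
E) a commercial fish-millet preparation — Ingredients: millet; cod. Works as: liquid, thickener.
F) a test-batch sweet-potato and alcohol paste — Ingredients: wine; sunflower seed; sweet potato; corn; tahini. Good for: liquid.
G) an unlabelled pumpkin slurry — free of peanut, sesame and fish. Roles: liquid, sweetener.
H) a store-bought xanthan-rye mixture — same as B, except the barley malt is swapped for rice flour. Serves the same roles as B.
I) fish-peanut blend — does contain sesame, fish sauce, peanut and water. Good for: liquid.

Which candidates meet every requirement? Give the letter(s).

A, D, G

A: all constraints satisfied — valid
B: has sesame seed, so not sesame-free — reject
C: has peanut, so not peanut-free — out
D: every rule checks out — valid
E: has cod, so not fish-free — no
F: has tahini, so not sesame-free — out
G: works as a liquid, no sesame, no fish — OK
H: has sesame seed, so not sesame-free — out
I: has sesame, so not sesame-free; has peanut, so not peanut-free (and 1 more) — out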